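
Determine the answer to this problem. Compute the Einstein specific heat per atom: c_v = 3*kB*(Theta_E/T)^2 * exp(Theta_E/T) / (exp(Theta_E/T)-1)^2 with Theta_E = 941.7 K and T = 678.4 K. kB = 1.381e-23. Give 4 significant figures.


Step 1: x = Theta_E/T = 941.7/678.4 = 1.388
Step 2: x^2 = 1.927
Step 3: exp(x) = 4.007
Step 4: c_v = 3*1.381e-23*1.927*4.007/(4.007-1)^2 = 3.537e-23

3.537e-23


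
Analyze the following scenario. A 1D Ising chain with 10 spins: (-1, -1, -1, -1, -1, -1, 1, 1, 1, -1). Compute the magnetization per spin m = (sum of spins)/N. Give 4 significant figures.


Step 1: Count up spins (+1): 3, down spins (-1): 7
Step 2: Total magnetization M = 3 - 7 = -4
Step 3: m = M/N = -4/10 = -0.4

-0.4


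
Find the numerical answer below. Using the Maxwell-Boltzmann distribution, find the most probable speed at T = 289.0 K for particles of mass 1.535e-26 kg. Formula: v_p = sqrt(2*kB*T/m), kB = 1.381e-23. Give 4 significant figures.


Step 1: Numerator = 2*kB*T = 2*1.381e-23*289.0 = 7.982e-21
Step 2: Ratio = 7.982e-21 / 1.535e-26 = 5.2e+05
Step 3: v_p = sqrt(5.2e+05) = 721.1 m/s

721.1


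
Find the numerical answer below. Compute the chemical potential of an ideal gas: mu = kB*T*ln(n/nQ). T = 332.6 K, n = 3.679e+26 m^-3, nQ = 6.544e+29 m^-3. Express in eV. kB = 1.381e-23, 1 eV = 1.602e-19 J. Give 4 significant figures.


Step 1: n/nQ = 3.679e+26/6.544e+29 = 0.0005622
Step 2: ln(n/nQ) = -7.484
Step 3: mu = kB*T*ln(n/nQ) = 4.593e-21*-7.484 = -3.437e-20 J
Step 4: Convert to eV: -3.437e-20/1.602e-19 = -0.2146 eV

-0.2146


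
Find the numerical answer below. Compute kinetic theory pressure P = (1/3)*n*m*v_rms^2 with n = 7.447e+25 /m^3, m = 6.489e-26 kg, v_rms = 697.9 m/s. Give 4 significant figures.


Step 1: v_rms^2 = 697.9^2 = 4.871e+05
Step 2: n*m = 7.447e+25*6.489e-26 = 4.832
Step 3: P = (1/3)*4.832*4.871e+05 = 7.846e+05 Pa

7.846e+05


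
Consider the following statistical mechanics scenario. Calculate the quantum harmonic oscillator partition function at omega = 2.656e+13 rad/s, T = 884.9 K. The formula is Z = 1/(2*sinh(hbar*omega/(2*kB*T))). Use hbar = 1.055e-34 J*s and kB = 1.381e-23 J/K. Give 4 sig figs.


Step 1: Compute x = hbar*omega/(kB*T) = 1.055e-34*2.656e+13/(1.381e-23*884.9) = 0.2293
Step 2: x/2 = 0.1146
Step 3: sinh(x/2) = 0.1149
Step 4: Z = 1/(2*0.1149) = 4.352

4.352


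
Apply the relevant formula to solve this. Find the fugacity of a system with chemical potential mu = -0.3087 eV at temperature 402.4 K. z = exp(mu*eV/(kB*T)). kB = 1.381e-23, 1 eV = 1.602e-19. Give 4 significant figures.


Step 1: Convert mu to Joules: -0.3087*1.602e-19 = -4.945e-20 J
Step 2: kB*T = 1.381e-23*402.4 = 5.557e-21 J
Step 3: mu/(kB*T) = -8.899
Step 4: z = exp(-8.899) = 0.0001365

0.0001365


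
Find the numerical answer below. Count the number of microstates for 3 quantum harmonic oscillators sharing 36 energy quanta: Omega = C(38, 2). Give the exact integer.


Step 1: Use binomial coefficient C(38, 2)
Step 2: Numerator = 38! / 36!
Step 3: Denominator = 2!
Step 4: Omega = 703

703


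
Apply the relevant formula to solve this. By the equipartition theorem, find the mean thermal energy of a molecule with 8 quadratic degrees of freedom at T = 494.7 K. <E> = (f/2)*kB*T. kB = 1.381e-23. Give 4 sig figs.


Step 1: f/2 = 8/2 = 4
Step 2: kB*T = 1.381e-23 * 494.7 = 6.832e-21
Step 3: <E> = 4 * 6.832e-21 = 2.733e-20 J

2.733e-20


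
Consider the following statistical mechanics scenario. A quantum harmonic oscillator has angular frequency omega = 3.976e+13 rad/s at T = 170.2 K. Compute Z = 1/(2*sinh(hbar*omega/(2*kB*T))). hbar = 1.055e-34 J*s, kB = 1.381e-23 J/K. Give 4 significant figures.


Step 1: Compute x = hbar*omega/(kB*T) = 1.055e-34*3.976e+13/(1.381e-23*170.2) = 1.785
Step 2: x/2 = 0.8923
Step 3: sinh(x/2) = 1.016
Step 4: Z = 1/(2*1.016) = 0.4924

0.4924


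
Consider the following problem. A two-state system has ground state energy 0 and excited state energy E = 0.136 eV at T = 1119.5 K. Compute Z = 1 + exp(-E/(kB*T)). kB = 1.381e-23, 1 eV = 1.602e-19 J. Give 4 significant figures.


Step 1: Compute beta*E = E*eV/(kB*T) = 0.136*1.602e-19/(1.381e-23*1119.5) = 1.409
Step 2: exp(-beta*E) = exp(-1.409) = 0.2443
Step 3: Z = 1 + 0.2443 = 1.244

1.244


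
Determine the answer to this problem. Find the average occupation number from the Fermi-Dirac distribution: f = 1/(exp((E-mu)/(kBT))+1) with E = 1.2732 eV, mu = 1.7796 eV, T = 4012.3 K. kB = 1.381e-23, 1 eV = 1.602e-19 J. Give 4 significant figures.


Step 1: (E - mu) = 1.2732 - 1.7796 = -0.5064 eV
Step 2: Convert: (E-mu)*eV = -8.113e-20 J
Step 3: x = (E-mu)*eV/(kB*T) = -1.464
Step 4: f = 1/(exp(-1.464)+1) = 0.8122

0.8122


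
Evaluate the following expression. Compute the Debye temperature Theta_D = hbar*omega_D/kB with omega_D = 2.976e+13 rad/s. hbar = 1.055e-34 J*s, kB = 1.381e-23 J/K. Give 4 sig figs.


Step 1: hbar*omega_D = 1.055e-34 * 2.976e+13 = 3.14e-21 J
Step 2: Theta_D = 3.14e-21 / 1.381e-23
Step 3: Theta_D = 227.3 K

227.3


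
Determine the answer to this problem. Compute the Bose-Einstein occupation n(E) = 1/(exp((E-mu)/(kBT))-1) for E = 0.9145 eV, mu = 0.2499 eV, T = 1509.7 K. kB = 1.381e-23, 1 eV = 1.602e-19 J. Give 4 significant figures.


Step 1: (E - mu) = 0.6646 eV
Step 2: x = (E-mu)*eV/(kB*T) = 0.6646*1.602e-19/(1.381e-23*1509.7) = 5.107
Step 3: exp(x) = 165.1
Step 4: n = 1/(exp(x)-1) = 0.006093

0.006093


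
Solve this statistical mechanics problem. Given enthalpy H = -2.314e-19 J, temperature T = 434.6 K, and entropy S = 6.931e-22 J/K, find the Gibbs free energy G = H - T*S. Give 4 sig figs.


Step 1: T*S = 434.6 * 6.931e-22 = 3.012e-19 J
Step 2: G = H - T*S = -2.314e-19 - 3.012e-19
Step 3: G = -5.326e-19 J

-5.326e-19


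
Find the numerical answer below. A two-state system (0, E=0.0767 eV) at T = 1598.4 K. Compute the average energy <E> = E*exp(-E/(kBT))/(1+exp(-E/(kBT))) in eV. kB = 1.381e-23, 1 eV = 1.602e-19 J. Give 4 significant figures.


Step 1: beta*E = 0.0767*1.602e-19/(1.381e-23*1598.4) = 0.5566
Step 2: exp(-beta*E) = 0.5731
Step 3: <E> = 0.0767*0.5731/(1+0.5731) = 0.02794 eV

0.02794


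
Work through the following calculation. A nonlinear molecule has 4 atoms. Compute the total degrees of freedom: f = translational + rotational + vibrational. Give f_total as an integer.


Step 1: Translational DOF = 3
Step 2: Rotational DOF (nonlinear) = 3
Step 3: Vibrational DOF = 3*4 - 6 = 6
Step 4: Total = 3 + 3 + 6 = 12

12


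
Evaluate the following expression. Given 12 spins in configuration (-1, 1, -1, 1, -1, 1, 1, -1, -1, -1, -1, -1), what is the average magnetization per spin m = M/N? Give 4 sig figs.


Step 1: Count up spins (+1): 4, down spins (-1): 8
Step 2: Total magnetization M = 4 - 8 = -4
Step 3: m = M/N = -4/12 = -0.3333

-0.3333


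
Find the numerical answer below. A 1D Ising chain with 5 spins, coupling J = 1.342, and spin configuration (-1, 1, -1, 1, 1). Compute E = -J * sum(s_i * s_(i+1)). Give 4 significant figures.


Step 1: Nearest-neighbor products: -1, -1, -1, 1
Step 2: Sum of products = -2
Step 3: E = -1.342 * -2 = 2.684

2.684


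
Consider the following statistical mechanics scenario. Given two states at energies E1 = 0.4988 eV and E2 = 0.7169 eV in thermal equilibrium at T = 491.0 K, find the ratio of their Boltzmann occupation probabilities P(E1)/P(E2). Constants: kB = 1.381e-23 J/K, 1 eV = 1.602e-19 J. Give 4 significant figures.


Step 1: Compute energy difference dE = E1 - E2 = 0.4988 - 0.7169 = -0.2181 eV
Step 2: Convert to Joules: dE_J = -0.2181 * 1.602e-19 = -3.494e-20 J
Step 3: Compute exponent = -dE_J / (kB * T) = -(-3.494e-20) / (1.381e-23 * 491.0) = 5.153
Step 4: P(E1)/P(E2) = exp(5.153) = 172.9

172.9


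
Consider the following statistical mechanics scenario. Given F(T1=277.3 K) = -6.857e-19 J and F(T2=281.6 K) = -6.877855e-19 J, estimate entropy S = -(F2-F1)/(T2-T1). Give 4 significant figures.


Step 1: dF = F2 - F1 = -6.877855e-19 - (-6.857e-19) = -2.0855e-21 J
Step 2: dT = T2 - T1 = 281.6 - 277.3 = 4.3 K
Step 3: S = -dF/dT = -(-2.0855e-21)/4.3 = 4.85e-22 J/K

4.85e-22


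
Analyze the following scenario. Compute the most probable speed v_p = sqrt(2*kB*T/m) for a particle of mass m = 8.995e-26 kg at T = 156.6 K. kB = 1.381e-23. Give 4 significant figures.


Step 1: Numerator = 2*kB*T = 2*1.381e-23*156.6 = 4.325e-21
Step 2: Ratio = 4.325e-21 / 8.995e-26 = 4.809e+04
Step 3: v_p = sqrt(4.809e+04) = 219.3 m/s

219.3


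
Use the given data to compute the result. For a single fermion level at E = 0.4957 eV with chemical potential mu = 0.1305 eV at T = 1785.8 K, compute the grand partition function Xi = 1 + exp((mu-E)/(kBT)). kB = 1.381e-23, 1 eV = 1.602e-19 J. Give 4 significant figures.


Step 1: (mu - E) = 0.1305 - 0.4957 = -0.3652 eV
Step 2: x = (mu-E)*eV/(kB*T) = -0.3652*1.602e-19/(1.381e-23*1785.8) = -2.372
Step 3: exp(x) = 0.09327
Step 4: Xi = 1 + 0.09327 = 1.093

1.093


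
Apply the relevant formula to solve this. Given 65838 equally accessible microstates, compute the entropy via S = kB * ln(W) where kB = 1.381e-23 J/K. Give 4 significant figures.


Step 1: ln(W) = ln(65838) = 11.09
Step 2: S = kB * ln(W) = 1.381e-23 * 11.09
Step 3: S = 1.532e-22 J/K

1.532e-22


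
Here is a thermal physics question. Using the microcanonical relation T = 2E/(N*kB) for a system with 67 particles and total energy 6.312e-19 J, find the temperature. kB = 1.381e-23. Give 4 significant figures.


Step 1: Numerator = 2*E = 2*6.312e-19 = 1.262e-18 J
Step 2: Denominator = N*kB = 67*1.381e-23 = 9.253e-22
Step 3: T = 1.262e-18 / 9.253e-22 = 1364 K

1364


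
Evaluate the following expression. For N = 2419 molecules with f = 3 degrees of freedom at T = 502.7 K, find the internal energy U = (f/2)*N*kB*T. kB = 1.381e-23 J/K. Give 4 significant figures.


Step 1: f/2 = 3/2 = 1.5
Step 2: N*kB*T = 2419*1.381e-23*502.7 = 1.679e-17
Step 3: U = 1.5 * 1.679e-17 = 2.519e-17 J

2.519e-17


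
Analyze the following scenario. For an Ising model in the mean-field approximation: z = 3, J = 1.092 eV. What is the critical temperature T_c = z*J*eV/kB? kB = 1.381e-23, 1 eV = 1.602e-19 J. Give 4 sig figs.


Step 1: z*J = 3*1.092 = 3.276 eV
Step 2: Convert to Joules: 3.276*1.602e-19 = 5.248e-19 J
Step 3: T_c = 5.248e-19 / 1.381e-23 = 3.8e+04 K

3.8e+04


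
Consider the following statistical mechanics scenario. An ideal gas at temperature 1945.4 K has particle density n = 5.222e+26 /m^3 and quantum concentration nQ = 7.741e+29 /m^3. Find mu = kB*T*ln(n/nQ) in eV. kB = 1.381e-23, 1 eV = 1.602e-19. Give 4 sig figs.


Step 1: n/nQ = 5.222e+26/7.741e+29 = 0.0006746
Step 2: ln(n/nQ) = -7.301
Step 3: mu = kB*T*ln(n/nQ) = 2.687e-20*-7.301 = -1.962e-19 J
Step 4: Convert to eV: -1.962e-19/1.602e-19 = -1.224 eV

-1.224


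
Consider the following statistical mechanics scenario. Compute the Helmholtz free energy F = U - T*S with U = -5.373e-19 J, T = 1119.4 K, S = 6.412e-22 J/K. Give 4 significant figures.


Step 1: T*S = 1119.4 * 6.412e-22 = 7.178e-19 J
Step 2: F = U - T*S = -5.373e-19 - 7.178e-19
Step 3: F = -1.255e-18 J

-1.255e-18


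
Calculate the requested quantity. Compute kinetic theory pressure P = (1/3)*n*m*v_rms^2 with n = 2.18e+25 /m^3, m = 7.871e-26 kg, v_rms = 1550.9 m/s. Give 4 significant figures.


Step 1: v_rms^2 = 1550.9^2 = 2.405e+06
Step 2: n*m = 2.18e+25*7.871e-26 = 1.716
Step 3: P = (1/3)*1.716*2.405e+06 = 1.376e+06 Pa

1.376e+06


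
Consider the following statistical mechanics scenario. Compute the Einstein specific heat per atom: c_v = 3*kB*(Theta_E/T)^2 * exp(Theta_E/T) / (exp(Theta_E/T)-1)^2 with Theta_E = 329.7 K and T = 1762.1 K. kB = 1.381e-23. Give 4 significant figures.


Step 1: x = Theta_E/T = 329.7/1762.1 = 0.1871
Step 2: x^2 = 0.03501
Step 3: exp(x) = 1.206
Step 4: c_v = 3*1.381e-23*0.03501*1.206/(1.206-1)^2 = 4.131e-23

4.131e-23


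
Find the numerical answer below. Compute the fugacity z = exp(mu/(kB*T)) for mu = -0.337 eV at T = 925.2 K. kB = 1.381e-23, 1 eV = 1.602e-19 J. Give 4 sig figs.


Step 1: Convert mu to Joules: -0.337*1.602e-19 = -5.399e-20 J
Step 2: kB*T = 1.381e-23*925.2 = 1.278e-20 J
Step 3: mu/(kB*T) = -4.225
Step 4: z = exp(-4.225) = 0.01462

0.01462


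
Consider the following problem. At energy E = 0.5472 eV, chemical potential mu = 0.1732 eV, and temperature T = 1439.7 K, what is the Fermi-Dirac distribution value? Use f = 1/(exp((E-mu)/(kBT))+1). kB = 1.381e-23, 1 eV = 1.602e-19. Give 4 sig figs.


Step 1: (E - mu) = 0.5472 - 0.1732 = 0.374 eV
Step 2: Convert: (E-mu)*eV = 5.991e-20 J
Step 3: x = (E-mu)*eV/(kB*T) = 3.013
Step 4: f = 1/(exp(3.013)+1) = 0.04682

0.04682


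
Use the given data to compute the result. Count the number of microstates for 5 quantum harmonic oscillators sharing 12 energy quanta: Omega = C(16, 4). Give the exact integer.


Step 1: Use binomial coefficient C(16, 4)
Step 2: Numerator = 16! / 12!
Step 3: Denominator = 4!
Step 4: Omega = 1820

1820


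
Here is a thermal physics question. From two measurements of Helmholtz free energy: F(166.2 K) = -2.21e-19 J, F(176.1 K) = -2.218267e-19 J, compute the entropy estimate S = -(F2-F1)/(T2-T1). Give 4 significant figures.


Step 1: dF = F2 - F1 = -2.218267e-19 - (-2.21e-19) = -8.267e-22 J
Step 2: dT = T2 - T1 = 176.1 - 166.2 = 9.9 K
Step 3: S = -dF/dT = -(-8.267e-22)/9.9 = 8.351e-23 J/K

8.351e-23


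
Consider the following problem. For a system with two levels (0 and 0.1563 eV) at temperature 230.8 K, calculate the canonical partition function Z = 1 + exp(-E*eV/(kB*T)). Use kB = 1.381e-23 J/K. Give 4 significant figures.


Step 1: Compute beta*E = E*eV/(kB*T) = 0.1563*1.602e-19/(1.381e-23*230.8) = 7.856
Step 2: exp(-beta*E) = exp(-7.856) = 0.0003875
Step 3: Z = 1 + 0.0003875 = 1

1


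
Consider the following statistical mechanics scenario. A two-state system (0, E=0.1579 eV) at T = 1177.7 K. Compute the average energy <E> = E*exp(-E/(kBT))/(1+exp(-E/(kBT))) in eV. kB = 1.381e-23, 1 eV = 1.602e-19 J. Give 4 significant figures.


Step 1: beta*E = 0.1579*1.602e-19/(1.381e-23*1177.7) = 1.555
Step 2: exp(-beta*E) = 0.2111
Step 3: <E> = 0.1579*0.2111/(1+0.2111) = 0.02753 eV

0.02753


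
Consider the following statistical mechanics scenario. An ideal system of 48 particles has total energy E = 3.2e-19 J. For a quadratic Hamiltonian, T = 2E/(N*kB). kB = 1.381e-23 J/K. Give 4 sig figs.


Step 1: Numerator = 2*E = 2*3.2e-19 = 6.4e-19 J
Step 2: Denominator = N*kB = 48*1.381e-23 = 6.629e-22
Step 3: T = 6.4e-19 / 6.629e-22 = 965.5 K

965.5


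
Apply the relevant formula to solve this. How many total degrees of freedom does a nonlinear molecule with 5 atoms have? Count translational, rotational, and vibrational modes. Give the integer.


Step 1: Translational DOF = 3
Step 2: Rotational DOF (nonlinear) = 3
Step 3: Vibrational DOF = 3*5 - 6 = 9
Step 4: Total = 3 + 3 + 9 = 15

15


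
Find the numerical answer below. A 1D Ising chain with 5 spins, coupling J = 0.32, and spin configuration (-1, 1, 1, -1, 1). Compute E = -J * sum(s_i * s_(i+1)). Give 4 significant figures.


Step 1: Nearest-neighbor products: -1, 1, -1, -1
Step 2: Sum of products = -2
Step 3: E = -0.32 * -2 = 0.64

0.64


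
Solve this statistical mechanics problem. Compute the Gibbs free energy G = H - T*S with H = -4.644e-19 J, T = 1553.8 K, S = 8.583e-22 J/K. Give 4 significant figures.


Step 1: T*S = 1553.8 * 8.583e-22 = 1.334e-18 J
Step 2: G = H - T*S = -4.644e-19 - 1.334e-18
Step 3: G = -1.798e-18 J

-1.798e-18


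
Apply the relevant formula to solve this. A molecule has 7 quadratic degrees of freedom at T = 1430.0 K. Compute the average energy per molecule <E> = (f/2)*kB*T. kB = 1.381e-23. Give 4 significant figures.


Step 1: f/2 = 7/2 = 3.5
Step 2: kB*T = 1.381e-23 * 1430.0 = 1.975e-20
Step 3: <E> = 3.5 * 1.975e-20 = 6.912e-20 J

6.912e-20


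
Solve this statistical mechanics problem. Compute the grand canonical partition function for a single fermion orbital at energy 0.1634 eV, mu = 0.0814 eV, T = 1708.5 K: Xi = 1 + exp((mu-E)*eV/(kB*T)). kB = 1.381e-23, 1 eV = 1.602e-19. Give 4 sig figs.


Step 1: (mu - E) = 0.0814 - 0.1634 = -0.082 eV
Step 2: x = (mu-E)*eV/(kB*T) = -0.082*1.602e-19/(1.381e-23*1708.5) = -0.5568
Step 3: exp(x) = 0.5731
Step 4: Xi = 1 + 0.5731 = 1.573

1.573


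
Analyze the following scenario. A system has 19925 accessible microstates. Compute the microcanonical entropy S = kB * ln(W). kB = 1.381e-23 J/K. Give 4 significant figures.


Step 1: ln(W) = ln(19925) = 9.9
Step 2: S = kB * ln(W) = 1.381e-23 * 9.9
Step 3: S = 1.367e-22 J/K

1.367e-22


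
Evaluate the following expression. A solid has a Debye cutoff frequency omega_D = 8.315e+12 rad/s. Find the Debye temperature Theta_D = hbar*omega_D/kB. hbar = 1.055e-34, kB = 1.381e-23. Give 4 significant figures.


Step 1: hbar*omega_D = 1.055e-34 * 8.315e+12 = 8.772e-22 J
Step 2: Theta_D = 8.772e-22 / 1.381e-23
Step 3: Theta_D = 63.52 K

63.52


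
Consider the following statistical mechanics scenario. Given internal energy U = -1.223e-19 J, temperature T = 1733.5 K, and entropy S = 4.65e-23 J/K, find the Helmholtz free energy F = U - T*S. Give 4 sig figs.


Step 1: T*S = 1733.5 * 4.65e-23 = 8.061e-20 J
Step 2: F = U - T*S = -1.223e-19 - 8.061e-20
Step 3: F = -2.029e-19 J

-2.029e-19


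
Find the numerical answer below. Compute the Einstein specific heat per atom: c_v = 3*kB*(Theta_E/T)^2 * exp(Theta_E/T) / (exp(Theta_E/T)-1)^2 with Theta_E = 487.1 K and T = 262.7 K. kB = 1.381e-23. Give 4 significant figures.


Step 1: x = Theta_E/T = 487.1/262.7 = 1.854
Step 2: x^2 = 3.438
Step 3: exp(x) = 6.387
Step 4: c_v = 3*1.381e-23*3.438*6.387/(6.387-1)^2 = 3.135e-23

3.135e-23


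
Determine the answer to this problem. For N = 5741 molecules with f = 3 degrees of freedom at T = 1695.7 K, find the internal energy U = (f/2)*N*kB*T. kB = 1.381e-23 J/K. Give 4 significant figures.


Step 1: f/2 = 3/2 = 1.5
Step 2: N*kB*T = 5741*1.381e-23*1695.7 = 1.344e-16
Step 3: U = 1.5 * 1.344e-16 = 2.017e-16 J

2.017e-16


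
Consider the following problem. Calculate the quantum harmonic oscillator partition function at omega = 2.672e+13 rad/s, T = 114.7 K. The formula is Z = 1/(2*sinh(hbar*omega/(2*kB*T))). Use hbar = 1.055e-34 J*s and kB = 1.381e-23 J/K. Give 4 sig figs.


Step 1: Compute x = hbar*omega/(kB*T) = 1.055e-34*2.672e+13/(1.381e-23*114.7) = 1.78
Step 2: x/2 = 0.8898
Step 3: sinh(x/2) = 1.012
Step 4: Z = 1/(2*1.012) = 0.4941

0.4941


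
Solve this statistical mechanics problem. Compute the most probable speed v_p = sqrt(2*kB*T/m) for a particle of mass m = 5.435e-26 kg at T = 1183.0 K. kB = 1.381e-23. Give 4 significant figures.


Step 1: Numerator = 2*kB*T = 2*1.381e-23*1183.0 = 3.267e-20
Step 2: Ratio = 3.267e-20 / 5.435e-26 = 6.012e+05
Step 3: v_p = sqrt(6.012e+05) = 775.4 m/s

775.4


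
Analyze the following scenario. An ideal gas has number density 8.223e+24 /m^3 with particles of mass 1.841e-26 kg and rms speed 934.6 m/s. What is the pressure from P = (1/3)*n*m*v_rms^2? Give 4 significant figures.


Step 1: v_rms^2 = 934.6^2 = 8.735e+05
Step 2: n*m = 8.223e+24*1.841e-26 = 0.1514
Step 3: P = (1/3)*0.1514*8.735e+05 = 4.408e+04 Pa

4.408e+04


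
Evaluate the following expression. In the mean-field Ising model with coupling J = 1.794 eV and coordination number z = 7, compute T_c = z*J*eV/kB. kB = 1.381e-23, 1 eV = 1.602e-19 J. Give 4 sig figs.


Step 1: z*J = 7*1.794 = 12.56 eV
Step 2: Convert to Joules: 12.56*1.602e-19 = 2.012e-18 J
Step 3: T_c = 2.012e-18 / 1.381e-23 = 1.457e+05 K

1.457e+05


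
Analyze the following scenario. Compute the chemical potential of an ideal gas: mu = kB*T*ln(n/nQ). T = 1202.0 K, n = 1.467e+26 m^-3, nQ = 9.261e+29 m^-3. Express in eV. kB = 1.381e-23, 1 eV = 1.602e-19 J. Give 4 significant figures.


Step 1: n/nQ = 1.467e+26/9.261e+29 = 0.0001584
Step 2: ln(n/nQ) = -8.75
Step 3: mu = kB*T*ln(n/nQ) = 1.66e-20*-8.75 = -1.453e-19 J
Step 4: Convert to eV: -1.453e-19/1.602e-19 = -0.9067 eV

-0.9067


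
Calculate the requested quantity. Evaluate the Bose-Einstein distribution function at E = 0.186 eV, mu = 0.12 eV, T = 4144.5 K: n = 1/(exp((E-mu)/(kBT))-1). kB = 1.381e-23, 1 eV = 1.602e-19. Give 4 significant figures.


Step 1: (E - mu) = 0.066 eV
Step 2: x = (E-mu)*eV/(kB*T) = 0.066*1.602e-19/(1.381e-23*4144.5) = 0.1847
Step 3: exp(x) = 1.203
Step 4: n = 1/(exp(x)-1) = 4.929

4.929


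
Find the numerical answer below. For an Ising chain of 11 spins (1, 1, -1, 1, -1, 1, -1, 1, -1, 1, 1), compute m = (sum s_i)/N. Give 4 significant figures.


Step 1: Count up spins (+1): 7, down spins (-1): 4
Step 2: Total magnetization M = 7 - 4 = 3
Step 3: m = M/N = 3/11 = 0.2727

0.2727


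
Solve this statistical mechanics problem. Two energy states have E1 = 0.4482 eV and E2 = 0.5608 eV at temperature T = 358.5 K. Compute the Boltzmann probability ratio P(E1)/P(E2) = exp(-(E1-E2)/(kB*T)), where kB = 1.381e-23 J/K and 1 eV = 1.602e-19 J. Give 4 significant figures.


Step 1: Compute energy difference dE = E1 - E2 = 0.4482 - 0.5608 = -0.1126 eV
Step 2: Convert to Joules: dE_J = -0.1126 * 1.602e-19 = -1.804e-20 J
Step 3: Compute exponent = -dE_J / (kB * T) = -(-1.804e-20) / (1.381e-23 * 358.5) = 3.643
Step 4: P(E1)/P(E2) = exp(3.643) = 38.23

38.23


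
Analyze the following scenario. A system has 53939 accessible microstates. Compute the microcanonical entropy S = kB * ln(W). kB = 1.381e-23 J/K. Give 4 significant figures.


Step 1: ln(W) = ln(53939) = 10.9
Step 2: S = kB * ln(W) = 1.381e-23 * 10.9
Step 3: S = 1.505e-22 J/K

1.505e-22


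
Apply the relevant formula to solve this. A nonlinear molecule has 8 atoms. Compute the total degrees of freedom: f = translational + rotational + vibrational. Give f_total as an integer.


Step 1: Translational DOF = 3
Step 2: Rotational DOF (nonlinear) = 3
Step 3: Vibrational DOF = 3*8 - 6 = 18
Step 4: Total = 3 + 3 + 18 = 24

24


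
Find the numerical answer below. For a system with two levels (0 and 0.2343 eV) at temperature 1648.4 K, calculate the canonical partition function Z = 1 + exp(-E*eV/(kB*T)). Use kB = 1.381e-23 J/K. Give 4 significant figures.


Step 1: Compute beta*E = E*eV/(kB*T) = 0.2343*1.602e-19/(1.381e-23*1648.4) = 1.649
Step 2: exp(-beta*E) = exp(-1.649) = 0.1923
Step 3: Z = 1 + 0.1923 = 1.192

1.192


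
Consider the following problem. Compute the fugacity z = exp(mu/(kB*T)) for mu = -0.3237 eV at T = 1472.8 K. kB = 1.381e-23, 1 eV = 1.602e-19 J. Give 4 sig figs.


Step 1: Convert mu to Joules: -0.3237*1.602e-19 = -5.186e-20 J
Step 2: kB*T = 1.381e-23*1472.8 = 2.034e-20 J
Step 3: mu/(kB*T) = -2.55
Step 4: z = exp(-2.55) = 0.07811

0.07811


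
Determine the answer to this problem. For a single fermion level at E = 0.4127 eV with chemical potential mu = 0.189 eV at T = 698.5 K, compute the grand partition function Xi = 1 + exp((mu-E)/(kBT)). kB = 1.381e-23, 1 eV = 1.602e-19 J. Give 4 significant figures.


Step 1: (mu - E) = 0.189 - 0.4127 = -0.2237 eV
Step 2: x = (mu-E)*eV/(kB*T) = -0.2237*1.602e-19/(1.381e-23*698.5) = -3.715
Step 3: exp(x) = 0.02435
Step 4: Xi = 1 + 0.02435 = 1.024

1.024


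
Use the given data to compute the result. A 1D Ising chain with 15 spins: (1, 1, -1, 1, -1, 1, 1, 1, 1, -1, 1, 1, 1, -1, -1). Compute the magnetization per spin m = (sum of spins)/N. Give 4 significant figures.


Step 1: Count up spins (+1): 10, down spins (-1): 5
Step 2: Total magnetization M = 10 - 5 = 5
Step 3: m = M/N = 5/15 = 0.3333

0.3333


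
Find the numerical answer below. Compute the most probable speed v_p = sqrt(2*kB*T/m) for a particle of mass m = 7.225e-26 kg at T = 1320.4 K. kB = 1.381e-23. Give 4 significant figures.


Step 1: Numerator = 2*kB*T = 2*1.381e-23*1320.4 = 3.647e-20
Step 2: Ratio = 3.647e-20 / 7.225e-26 = 5.048e+05
Step 3: v_p = sqrt(5.048e+05) = 710.5 m/s

710.5


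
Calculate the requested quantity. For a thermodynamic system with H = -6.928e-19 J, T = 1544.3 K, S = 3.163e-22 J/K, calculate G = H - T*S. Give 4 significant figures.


Step 1: T*S = 1544.3 * 3.163e-22 = 4.885e-19 J
Step 2: G = H - T*S = -6.928e-19 - 4.885e-19
Step 3: G = -1.181e-18 J

-1.181e-18


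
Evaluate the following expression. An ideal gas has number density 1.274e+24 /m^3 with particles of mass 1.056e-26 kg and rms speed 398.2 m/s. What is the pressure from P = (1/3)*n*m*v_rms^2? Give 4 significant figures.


Step 1: v_rms^2 = 398.2^2 = 1.586e+05
Step 2: n*m = 1.274e+24*1.056e-26 = 0.01345
Step 3: P = (1/3)*0.01345*1.586e+05 = 711.1 Pa

711.1


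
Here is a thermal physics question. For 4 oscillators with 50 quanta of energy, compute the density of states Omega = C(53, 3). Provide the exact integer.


Step 1: Use binomial coefficient C(53, 3)
Step 2: Numerator = 53! / 50!
Step 3: Denominator = 3!
Step 4: Omega = 23426

23426


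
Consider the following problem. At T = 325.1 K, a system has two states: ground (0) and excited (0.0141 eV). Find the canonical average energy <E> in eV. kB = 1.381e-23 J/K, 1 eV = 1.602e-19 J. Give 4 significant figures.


Step 1: beta*E = 0.0141*1.602e-19/(1.381e-23*325.1) = 0.5031
Step 2: exp(-beta*E) = 0.6046
Step 3: <E> = 0.0141*0.6046/(1+0.6046) = 0.005313 eV

0.005313


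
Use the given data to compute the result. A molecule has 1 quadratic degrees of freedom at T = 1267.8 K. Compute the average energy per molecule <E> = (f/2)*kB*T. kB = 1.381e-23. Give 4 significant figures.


Step 1: f/2 = 1/2 = 0.5
Step 2: kB*T = 1.381e-23 * 1267.8 = 1.751e-20
Step 3: <E> = 0.5 * 1.751e-20 = 8.754e-21 J

8.754e-21


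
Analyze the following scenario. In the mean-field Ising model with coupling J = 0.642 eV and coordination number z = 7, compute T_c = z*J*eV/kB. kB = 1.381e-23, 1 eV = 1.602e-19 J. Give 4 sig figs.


Step 1: z*J = 7*0.642 = 4.494 eV
Step 2: Convert to Joules: 4.494*1.602e-19 = 7.199e-19 J
Step 3: T_c = 7.199e-19 / 1.381e-23 = 5.213e+04 K

5.213e+04


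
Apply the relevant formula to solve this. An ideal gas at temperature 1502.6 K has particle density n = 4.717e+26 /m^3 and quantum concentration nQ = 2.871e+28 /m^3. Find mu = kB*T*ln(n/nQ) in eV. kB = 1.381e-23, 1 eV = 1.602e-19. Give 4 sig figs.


Step 1: n/nQ = 4.717e+26/2.871e+28 = 0.01643
Step 2: ln(n/nQ) = -4.109
Step 3: mu = kB*T*ln(n/nQ) = 2.075e-20*-4.109 = -8.526e-20 J
Step 4: Convert to eV: -8.526e-20/1.602e-19 = -0.5322 eV

-0.5322


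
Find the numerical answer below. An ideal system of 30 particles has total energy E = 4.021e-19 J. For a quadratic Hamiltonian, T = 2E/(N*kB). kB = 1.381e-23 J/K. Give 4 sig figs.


Step 1: Numerator = 2*E = 2*4.021e-19 = 8.042e-19 J
Step 2: Denominator = N*kB = 30*1.381e-23 = 4.143e-22
Step 3: T = 8.042e-19 / 4.143e-22 = 1941 K

1941


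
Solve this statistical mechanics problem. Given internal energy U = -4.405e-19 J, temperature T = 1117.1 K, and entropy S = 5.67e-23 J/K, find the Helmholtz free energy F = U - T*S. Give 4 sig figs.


Step 1: T*S = 1117.1 * 5.67e-23 = 6.334e-20 J
Step 2: F = U - T*S = -4.405e-19 - 6.334e-20
Step 3: F = -5.038e-19 J

-5.038e-19


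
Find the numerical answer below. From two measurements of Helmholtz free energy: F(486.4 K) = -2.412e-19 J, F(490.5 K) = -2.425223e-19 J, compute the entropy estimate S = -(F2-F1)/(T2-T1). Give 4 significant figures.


Step 1: dF = F2 - F1 = -2.425223e-19 - (-2.412e-19) = -1.3223e-21 J
Step 2: dT = T2 - T1 = 490.5 - 486.4 = 4.1 K
Step 3: S = -dF/dT = -(-1.3223e-21)/4.1 = 3.225e-22 J/K

3.225e-22


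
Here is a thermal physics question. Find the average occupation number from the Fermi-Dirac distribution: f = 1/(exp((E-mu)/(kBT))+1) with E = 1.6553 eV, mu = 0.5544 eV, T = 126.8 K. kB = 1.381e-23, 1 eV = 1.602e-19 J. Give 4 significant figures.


Step 1: (E - mu) = 1.6553 - 0.5544 = 1.101 eV
Step 2: Convert: (E-mu)*eV = 1.764e-19 J
Step 3: x = (E-mu)*eV/(kB*T) = 100.7
Step 4: f = 1/(exp(100.7)+1) = 1.818e-44

1.818e-44


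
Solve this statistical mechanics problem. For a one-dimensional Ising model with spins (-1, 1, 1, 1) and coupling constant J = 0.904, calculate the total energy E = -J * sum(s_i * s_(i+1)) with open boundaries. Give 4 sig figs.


Step 1: Nearest-neighbor products: -1, 1, 1
Step 2: Sum of products = 1
Step 3: E = -0.904 * 1 = -0.904

-0.904


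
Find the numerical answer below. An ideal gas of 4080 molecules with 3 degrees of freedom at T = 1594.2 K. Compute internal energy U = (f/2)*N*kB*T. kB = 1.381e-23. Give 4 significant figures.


Step 1: f/2 = 3/2 = 1.5
Step 2: N*kB*T = 4080*1.381e-23*1594.2 = 8.982e-17
Step 3: U = 1.5 * 8.982e-17 = 1.347e-16 J

1.347e-16


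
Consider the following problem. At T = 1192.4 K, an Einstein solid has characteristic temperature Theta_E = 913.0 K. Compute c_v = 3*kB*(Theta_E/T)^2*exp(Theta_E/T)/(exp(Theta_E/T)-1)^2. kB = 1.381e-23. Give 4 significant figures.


Step 1: x = Theta_E/T = 913.0/1192.4 = 0.7657
Step 2: x^2 = 0.5863
Step 3: exp(x) = 2.15
Step 4: c_v = 3*1.381e-23*0.5863*2.15/(2.15-1)^2 = 3.946e-23

3.946e-23


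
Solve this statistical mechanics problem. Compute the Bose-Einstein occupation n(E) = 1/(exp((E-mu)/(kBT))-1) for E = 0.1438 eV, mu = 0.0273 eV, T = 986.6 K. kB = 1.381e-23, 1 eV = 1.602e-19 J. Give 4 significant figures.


Step 1: (E - mu) = 0.1165 eV
Step 2: x = (E-mu)*eV/(kB*T) = 0.1165*1.602e-19/(1.381e-23*986.6) = 1.37
Step 3: exp(x) = 3.935
Step 4: n = 1/(exp(x)-1) = 0.3408

0.3408


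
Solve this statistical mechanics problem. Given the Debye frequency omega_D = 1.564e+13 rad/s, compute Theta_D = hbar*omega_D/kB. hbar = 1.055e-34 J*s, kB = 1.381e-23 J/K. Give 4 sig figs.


Step 1: hbar*omega_D = 1.055e-34 * 1.564e+13 = 1.65e-21 J
Step 2: Theta_D = 1.65e-21 / 1.381e-23
Step 3: Theta_D = 119.5 K

119.5


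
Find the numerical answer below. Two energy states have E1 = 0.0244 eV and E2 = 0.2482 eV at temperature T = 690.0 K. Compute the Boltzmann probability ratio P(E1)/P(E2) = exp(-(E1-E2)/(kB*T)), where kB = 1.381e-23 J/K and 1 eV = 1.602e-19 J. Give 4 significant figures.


Step 1: Compute energy difference dE = E1 - E2 = 0.0244 - 0.2482 = -0.2238 eV
Step 2: Convert to Joules: dE_J = -0.2238 * 1.602e-19 = -3.585e-20 J
Step 3: Compute exponent = -dE_J / (kB * T) = -(-3.585e-20) / (1.381e-23 * 690.0) = 3.763
Step 4: P(E1)/P(E2) = exp(3.763) = 43.06

43.06


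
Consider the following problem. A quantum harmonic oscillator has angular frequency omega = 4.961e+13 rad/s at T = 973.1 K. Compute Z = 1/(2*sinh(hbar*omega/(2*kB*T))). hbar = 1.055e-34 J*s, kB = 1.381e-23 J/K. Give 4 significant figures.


Step 1: Compute x = hbar*omega/(kB*T) = 1.055e-34*4.961e+13/(1.381e-23*973.1) = 0.3895
Step 2: x/2 = 0.1947
Step 3: sinh(x/2) = 0.196
Step 4: Z = 1/(2*0.196) = 2.551

2.551


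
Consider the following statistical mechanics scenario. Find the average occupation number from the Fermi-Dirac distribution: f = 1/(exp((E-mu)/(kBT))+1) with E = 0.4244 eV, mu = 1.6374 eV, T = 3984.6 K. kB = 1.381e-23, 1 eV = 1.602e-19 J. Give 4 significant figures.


Step 1: (E - mu) = 0.4244 - 1.6374 = -1.213 eV
Step 2: Convert: (E-mu)*eV = -1.943e-19 J
Step 3: x = (E-mu)*eV/(kB*T) = -3.531
Step 4: f = 1/(exp(-3.531)+1) = 0.9716

0.9716


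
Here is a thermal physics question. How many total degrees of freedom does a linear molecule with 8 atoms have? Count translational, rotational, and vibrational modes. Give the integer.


Step 1: Translational DOF = 3
Step 2: Rotational DOF (linear) = 2
Step 3: Vibrational DOF = 3*8 - 5 = 19
Step 4: Total = 3 + 2 + 19 = 24

24


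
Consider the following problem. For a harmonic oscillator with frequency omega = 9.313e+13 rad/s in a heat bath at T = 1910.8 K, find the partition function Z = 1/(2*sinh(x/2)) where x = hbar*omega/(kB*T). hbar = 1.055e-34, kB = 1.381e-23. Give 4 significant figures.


Step 1: Compute x = hbar*omega/(kB*T) = 1.055e-34*9.313e+13/(1.381e-23*1910.8) = 0.3723
Step 2: x/2 = 0.1862
Step 3: sinh(x/2) = 0.1872
Step 4: Z = 1/(2*0.1872) = 2.67

2.67


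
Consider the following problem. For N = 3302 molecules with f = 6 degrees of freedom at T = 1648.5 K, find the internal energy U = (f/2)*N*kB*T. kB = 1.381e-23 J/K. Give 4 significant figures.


Step 1: f/2 = 6/2 = 3.0
Step 2: N*kB*T = 3302*1.381e-23*1648.5 = 7.517e-17
Step 3: U = 3.0 * 7.517e-17 = 2.255e-16 J

2.255e-16


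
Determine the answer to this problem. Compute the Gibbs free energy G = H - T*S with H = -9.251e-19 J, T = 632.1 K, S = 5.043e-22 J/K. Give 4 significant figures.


Step 1: T*S = 632.1 * 5.043e-22 = 3.188e-19 J
Step 2: G = H - T*S = -9.251e-19 - 3.188e-19
Step 3: G = -1.244e-18 J

-1.244e-18


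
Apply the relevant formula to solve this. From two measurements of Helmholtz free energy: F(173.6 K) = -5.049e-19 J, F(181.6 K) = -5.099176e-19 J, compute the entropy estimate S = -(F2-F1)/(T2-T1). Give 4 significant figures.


Step 1: dF = F2 - F1 = -5.099176e-19 - (-5.049e-19) = -5.0176e-21 J
Step 2: dT = T2 - T1 = 181.6 - 173.6 = 8 K
Step 3: S = -dF/dT = -(-5.0176e-21)/8 = 6.272e-22 J/K

6.272e-22


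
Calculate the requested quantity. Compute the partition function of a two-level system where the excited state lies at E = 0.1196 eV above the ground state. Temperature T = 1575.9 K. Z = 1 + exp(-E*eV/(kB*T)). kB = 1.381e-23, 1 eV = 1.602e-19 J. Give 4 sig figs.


Step 1: Compute beta*E = E*eV/(kB*T) = 0.1196*1.602e-19/(1.381e-23*1575.9) = 0.8804
Step 2: exp(-beta*E) = exp(-0.8804) = 0.4146
Step 3: Z = 1 + 0.4146 = 1.415

1.415


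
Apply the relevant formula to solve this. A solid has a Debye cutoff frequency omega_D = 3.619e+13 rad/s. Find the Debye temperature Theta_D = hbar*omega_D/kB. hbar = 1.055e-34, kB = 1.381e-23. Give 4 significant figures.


Step 1: hbar*omega_D = 1.055e-34 * 3.619e+13 = 3.818e-21 J
Step 2: Theta_D = 3.818e-21 / 1.381e-23
Step 3: Theta_D = 276.5 K

276.5


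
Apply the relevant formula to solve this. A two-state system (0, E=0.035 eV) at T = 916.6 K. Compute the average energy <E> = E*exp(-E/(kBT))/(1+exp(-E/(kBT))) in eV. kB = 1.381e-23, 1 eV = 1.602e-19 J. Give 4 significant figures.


Step 1: beta*E = 0.035*1.602e-19/(1.381e-23*916.6) = 0.443
Step 2: exp(-beta*E) = 0.6421
Step 3: <E> = 0.035*0.6421/(1+0.6421) = 0.01369 eV

0.01369


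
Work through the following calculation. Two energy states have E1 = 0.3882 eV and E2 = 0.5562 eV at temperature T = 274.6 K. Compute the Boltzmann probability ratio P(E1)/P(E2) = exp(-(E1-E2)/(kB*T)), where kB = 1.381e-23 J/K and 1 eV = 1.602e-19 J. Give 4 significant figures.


Step 1: Compute energy difference dE = E1 - E2 = 0.3882 - 0.5562 = -0.168 eV
Step 2: Convert to Joules: dE_J = -0.168 * 1.602e-19 = -2.691e-20 J
Step 3: Compute exponent = -dE_J / (kB * T) = -(-2.691e-20) / (1.381e-23 * 274.6) = 7.097
Step 4: P(E1)/P(E2) = exp(7.097) = 1208

1208


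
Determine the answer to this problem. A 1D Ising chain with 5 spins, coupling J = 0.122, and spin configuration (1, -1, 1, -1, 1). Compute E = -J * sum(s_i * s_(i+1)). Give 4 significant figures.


Step 1: Nearest-neighbor products: -1, -1, -1, -1
Step 2: Sum of products = -4
Step 3: E = -0.122 * -4 = 0.488

0.488


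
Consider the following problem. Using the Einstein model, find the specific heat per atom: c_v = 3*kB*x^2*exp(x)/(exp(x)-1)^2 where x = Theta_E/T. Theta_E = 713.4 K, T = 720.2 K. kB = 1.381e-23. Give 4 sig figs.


Step 1: x = Theta_E/T = 713.4/720.2 = 0.9906
Step 2: x^2 = 0.9812
Step 3: exp(x) = 2.693
Step 4: c_v = 3*1.381e-23*0.9812*2.693/(2.693-1)^2 = 3.82e-23

3.82e-23


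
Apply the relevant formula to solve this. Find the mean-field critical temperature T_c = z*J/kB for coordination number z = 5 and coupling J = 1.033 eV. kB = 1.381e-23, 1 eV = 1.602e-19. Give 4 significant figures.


Step 1: z*J = 5*1.033 = 5.165 eV
Step 2: Convert to Joules: 5.165*1.602e-19 = 8.274e-19 J
Step 3: T_c = 8.274e-19 / 1.381e-23 = 5.992e+04 K

5.992e+04


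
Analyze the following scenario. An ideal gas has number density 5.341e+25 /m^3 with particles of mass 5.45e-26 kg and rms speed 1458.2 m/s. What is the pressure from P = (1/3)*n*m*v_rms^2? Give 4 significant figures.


Step 1: v_rms^2 = 1458.2^2 = 2.126e+06
Step 2: n*m = 5.341e+25*5.45e-26 = 2.911
Step 3: P = (1/3)*2.911*2.126e+06 = 2.063e+06 Pa

2.063e+06


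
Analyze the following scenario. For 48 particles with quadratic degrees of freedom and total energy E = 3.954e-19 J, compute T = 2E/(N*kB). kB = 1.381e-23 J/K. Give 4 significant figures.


Step 1: Numerator = 2*E = 2*3.954e-19 = 7.908e-19 J
Step 2: Denominator = N*kB = 48*1.381e-23 = 6.629e-22
Step 3: T = 7.908e-19 / 6.629e-22 = 1193 K

1193


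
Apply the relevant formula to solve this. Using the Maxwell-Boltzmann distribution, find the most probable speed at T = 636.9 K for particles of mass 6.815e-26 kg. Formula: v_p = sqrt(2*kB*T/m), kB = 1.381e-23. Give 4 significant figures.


Step 1: Numerator = 2*kB*T = 2*1.381e-23*636.9 = 1.759e-20
Step 2: Ratio = 1.759e-20 / 6.815e-26 = 2.581e+05
Step 3: v_p = sqrt(2.581e+05) = 508.1 m/s

508.1


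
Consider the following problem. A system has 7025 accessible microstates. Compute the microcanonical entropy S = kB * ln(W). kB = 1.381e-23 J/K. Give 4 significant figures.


Step 1: ln(W) = ln(7025) = 8.857
Step 2: S = kB * ln(W) = 1.381e-23 * 8.857
Step 3: S = 1.223e-22 J/K

1.223e-22


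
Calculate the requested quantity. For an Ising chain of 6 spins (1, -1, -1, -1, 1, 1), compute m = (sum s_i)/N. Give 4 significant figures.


Step 1: Count up spins (+1): 3, down spins (-1): 3
Step 2: Total magnetization M = 3 - 3 = 0
Step 3: m = M/N = 0/6 = 0

0


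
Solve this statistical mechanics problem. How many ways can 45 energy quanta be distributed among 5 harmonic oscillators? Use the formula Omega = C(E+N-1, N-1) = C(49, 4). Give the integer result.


Step 1: Use binomial coefficient C(49, 4)
Step 2: Numerator = 49! / 45!
Step 3: Denominator = 4!
Step 4: Omega = 211876

211876


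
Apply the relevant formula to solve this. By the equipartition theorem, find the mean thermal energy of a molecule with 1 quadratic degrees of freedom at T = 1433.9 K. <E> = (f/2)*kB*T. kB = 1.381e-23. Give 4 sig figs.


Step 1: f/2 = 1/2 = 0.5
Step 2: kB*T = 1.381e-23 * 1433.9 = 1.98e-20
Step 3: <E> = 0.5 * 1.98e-20 = 9.901e-21 J

9.901e-21


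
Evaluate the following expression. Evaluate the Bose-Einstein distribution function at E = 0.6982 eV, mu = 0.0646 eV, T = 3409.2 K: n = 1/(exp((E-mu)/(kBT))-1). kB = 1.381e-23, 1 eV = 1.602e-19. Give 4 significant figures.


Step 1: (E - mu) = 0.6336 eV
Step 2: x = (E-mu)*eV/(kB*T) = 0.6336*1.602e-19/(1.381e-23*3409.2) = 2.156
Step 3: exp(x) = 8.636
Step 4: n = 1/(exp(x)-1) = 0.131

0.131


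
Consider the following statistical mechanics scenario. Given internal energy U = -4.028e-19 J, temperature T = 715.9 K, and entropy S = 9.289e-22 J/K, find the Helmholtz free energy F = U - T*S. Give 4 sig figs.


Step 1: T*S = 715.9 * 9.289e-22 = 6.65e-19 J
Step 2: F = U - T*S = -4.028e-19 - 6.65e-19
Step 3: F = -1.068e-18 J

-1.068e-18


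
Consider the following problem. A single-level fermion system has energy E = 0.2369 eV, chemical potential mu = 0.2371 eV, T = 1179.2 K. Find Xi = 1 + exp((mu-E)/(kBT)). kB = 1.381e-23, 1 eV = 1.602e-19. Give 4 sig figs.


Step 1: (mu - E) = 0.2371 - 0.2369 = 0.0002 eV
Step 2: x = (mu-E)*eV/(kB*T) = 0.0002*1.602e-19/(1.381e-23*1179.2) = 0.001967
Step 3: exp(x) = 1.002
Step 4: Xi = 1 + 1.002 = 2.002

2.002


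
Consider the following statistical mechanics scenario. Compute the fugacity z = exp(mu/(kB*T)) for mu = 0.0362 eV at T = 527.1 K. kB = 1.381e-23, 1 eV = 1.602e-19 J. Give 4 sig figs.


Step 1: Convert mu to Joules: 0.0362*1.602e-19 = 5.799e-21 J
Step 2: kB*T = 1.381e-23*527.1 = 7.279e-21 J
Step 3: mu/(kB*T) = 0.7967
Step 4: z = exp(0.7967) = 2.218

2.218


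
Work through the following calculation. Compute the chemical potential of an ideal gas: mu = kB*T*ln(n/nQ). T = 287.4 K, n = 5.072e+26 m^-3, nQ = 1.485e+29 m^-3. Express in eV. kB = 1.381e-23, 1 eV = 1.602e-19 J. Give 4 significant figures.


Step 1: n/nQ = 5.072e+26/1.485e+29 = 0.003415
Step 2: ln(n/nQ) = -5.679
Step 3: mu = kB*T*ln(n/nQ) = 3.969e-21*-5.679 = -2.254e-20 J
Step 4: Convert to eV: -2.254e-20/1.602e-19 = -0.1407 eV

-0.1407
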